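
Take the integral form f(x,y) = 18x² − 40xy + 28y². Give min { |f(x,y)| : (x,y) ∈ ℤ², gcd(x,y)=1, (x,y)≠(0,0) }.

translate: b→-4 (≡-40 mod 36), so (18,-40,28)→(18,-4,6)
flip: (18,-4,6)→(6,4,18)
reduced (well bottom): (6,4,18) with a≤c, −a<b≤a
well minimum = a = 6

6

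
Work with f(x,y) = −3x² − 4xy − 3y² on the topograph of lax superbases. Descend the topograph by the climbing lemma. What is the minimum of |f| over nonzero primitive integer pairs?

translate: b→-2 (≡4 mod 6), so (3,4,3)→(3,-2,2)
flip: (3,-2,2)→(2,2,3)
reduced (well bottom): (2,2,3) with a≤c, −a<b≤a
well minimum |f| = |-2| = 2 (negative-definite)

2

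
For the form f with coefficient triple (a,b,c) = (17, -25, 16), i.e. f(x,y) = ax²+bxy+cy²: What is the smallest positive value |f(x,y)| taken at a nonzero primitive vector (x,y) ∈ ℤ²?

translate: b→9 (≡-25 mod 34), so (17,-25,16)→(17,9,8)
flip: (17,9,8)→(8,-9,17)
translate: b→7 (≡-9 mod 16), so (8,-9,17)→(8,7,16)
reduced (well bottom): (8,7,16) with a≤c, −a<b≤a
well minimum = a = 8

8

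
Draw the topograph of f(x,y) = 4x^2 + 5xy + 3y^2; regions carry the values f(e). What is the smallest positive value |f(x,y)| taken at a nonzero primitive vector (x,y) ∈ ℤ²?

translate: b→-3 (≡5 mod 8), so (4,5,3)→(4,-3,2)
flip: (4,-3,2)→(2,3,4)
translate: b→-1 (≡3 mod 4), so (2,3,4)→(2,-1,3)
reduced (well bottom): (2,-1,3) with a≤c, −a<b≤a
well minimum = a = 2

2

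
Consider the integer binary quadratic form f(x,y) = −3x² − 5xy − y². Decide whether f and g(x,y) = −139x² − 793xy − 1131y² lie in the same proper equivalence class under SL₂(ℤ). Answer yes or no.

D₁ = 13, D₂ = 13
river cycle of f (length 2): (-1, 3, 1), (1, 3, -1)
river cycle of g (length 2): (1, 3, -1), (-1, 3, 1)
cycles coincide ⇒ equivalent

yes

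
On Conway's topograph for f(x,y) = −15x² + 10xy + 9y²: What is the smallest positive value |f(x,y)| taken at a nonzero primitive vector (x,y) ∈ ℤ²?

river: ρ → (9,8,-16)
river: ρ → (-16,24,1)
river: ρ → (1,24,-16)
river: ρ → (-16,8,9)
river: ρ → (9,10,-15)
river: ρ → (-15,20,4)
river: ρ → (4,20,-15)
river: ρ → (-15,10,9)
closes: descent 0, river 8
min |a| on river = 1

1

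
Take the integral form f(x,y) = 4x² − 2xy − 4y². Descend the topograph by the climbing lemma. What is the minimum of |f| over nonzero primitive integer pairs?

descent: ρ → (-4,2,4)  [lands on river]
river: ρ → (4,6,-2)
river: ρ → (-2,6,4)
river: ρ → (4,2,-4)
river: ρ → (-4,6,2)
river: ρ → (2,6,-4)
closes: descent 1, river 6
min |a| on river = 2

2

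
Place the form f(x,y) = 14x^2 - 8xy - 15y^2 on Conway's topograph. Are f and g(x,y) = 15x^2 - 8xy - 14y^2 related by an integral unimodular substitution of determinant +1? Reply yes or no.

D₁ = 904, D₂ = 904
river cycle of f (length 10): (-15, 8, 14), (14, 20, -9), (-9, 16, 18), (18, 20, -7), (-7, 22, 15), (15, 8, -14), (-14, 20, 9), (9, 16, -18), (-18, 20, 7), (7, 22, -15)
river cycle of g (length 10): (-14, 8, 15), (15, 22, -7), (-7, 20, 18), (18, 16, -9), (-9, 20, 14), (14, 8, -15), (-15, 22, 7), (7, 20, -18), (-18, 16, 9), (9, 20, -14)
cycles differ ⇒ inequivalent

no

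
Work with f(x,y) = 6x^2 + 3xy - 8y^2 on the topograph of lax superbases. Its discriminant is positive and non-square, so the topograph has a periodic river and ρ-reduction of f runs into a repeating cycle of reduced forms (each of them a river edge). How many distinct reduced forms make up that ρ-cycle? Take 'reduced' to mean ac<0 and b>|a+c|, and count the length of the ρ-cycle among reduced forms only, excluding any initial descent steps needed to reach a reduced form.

D = 201, ⌊√D⌋ = 14
river: ρ → (-8,13,1)
river: ρ → (1,13,-8)
river: ρ → (-8,3,6)
river: ρ → (6,9,-5)
river: ρ → (-5,11,4)
river: ρ → (4,13,-2)
river: ρ → (-2,11,10)
river: ρ → (10,9,-3)
river: ρ → (-3,9,10)
river: ρ → (10,11,-2)
river: ρ → (-2,13,4)
river: ρ → (4,11,-5)
river: ρ → (-5,9,6)
river: ρ → (6,3,-8)
ρ-cycle length = 14 (tail of 0 descent steps not counted)

14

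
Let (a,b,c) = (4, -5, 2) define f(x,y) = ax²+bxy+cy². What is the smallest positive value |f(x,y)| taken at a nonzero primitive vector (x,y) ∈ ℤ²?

translate: b→3 (≡-5 mod 8), so (4,-5,2)→(4,3,1)
flip: (4,3,1)→(1,-3,4)
translate: b→1 (≡-3 mod 2), so (1,-3,4)→(1,1,2)
reduced (well bottom): (1,1,2) with a≤c, −a<b≤a
well minimum = a = 1

1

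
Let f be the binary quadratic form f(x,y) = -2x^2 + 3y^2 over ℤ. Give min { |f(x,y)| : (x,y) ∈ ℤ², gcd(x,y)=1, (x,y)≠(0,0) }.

descent: ρ → (3,0,-2)
descent: ρ → (-2,4,1)  [lands on river]
river: ρ → (1,4,-2)
closes: descent 2, river 2
min |a| on river = 1

1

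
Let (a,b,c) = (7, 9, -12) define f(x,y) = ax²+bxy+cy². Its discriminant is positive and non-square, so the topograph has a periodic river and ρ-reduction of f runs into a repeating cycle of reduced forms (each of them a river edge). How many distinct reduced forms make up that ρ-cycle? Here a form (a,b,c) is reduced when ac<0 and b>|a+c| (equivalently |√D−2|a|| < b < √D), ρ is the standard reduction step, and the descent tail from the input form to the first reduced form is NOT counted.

D = 417, ⌊√D⌋ = 20
river: ρ → (-12,15,4)
river: ρ → (4,17,-8)
river: ρ → (-8,15,6)
river: ρ → (6,9,-14)
river: ρ → (-14,19,1)
river: ρ → (1,19,-14)
river: ρ → (-14,9,6)
river: ρ → (6,15,-8)
river: ρ → (-8,17,4)
river: ρ → (4,15,-12)
river: ρ → (-12,9,7)
river: ρ → (7,19,-2)
river: ρ → (-2,17,16)
river: ρ → (16,15,-3)
river: ρ → (-3,15,16)
river: ρ → (16,17,-2)
river: ρ → (-2,19,7)
river: ρ → (7,9,-12)
ρ-cycle length = 18 (tail of 0 descent steps not counted)

18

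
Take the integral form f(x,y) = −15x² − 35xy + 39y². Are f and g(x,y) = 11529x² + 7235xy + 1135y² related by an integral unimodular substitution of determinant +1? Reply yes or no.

D₁ = 3565, D₂ = 3565
river cycle of f (length 16): (39, 35, -15), (-15, 55, 9), (9, 53, -21), (-21, 31, 31), (31, 31, -21), (-21, 53, 9), (9, 55, -15), (-15, 35, 39), (39, 43, -11), (-11, 45, 35), … (6 more)
river cycle of g (length 16): (39, 35, -15), (-15, 55, 9), (9, 53, -21), (-21, 31, 31), (31, 31, -21), (-21, 53, 9), (9, 55, -15), (-15, 35, 39), (39, 43, -11), (-11, 45, 35), … (6 more)
cycles coincide ⇒ equivalent

yes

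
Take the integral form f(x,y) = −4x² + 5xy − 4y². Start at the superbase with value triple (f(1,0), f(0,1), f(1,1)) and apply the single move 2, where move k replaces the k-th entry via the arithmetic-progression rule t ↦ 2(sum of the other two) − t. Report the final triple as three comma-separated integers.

start (-4,-4,-3) = (f(1,0),f(0,1),f(1,1))
replace slot 2: 2·((-4)+(-3)) − (-4) = -10 → (-4,-10,-3)

-4,-10,-3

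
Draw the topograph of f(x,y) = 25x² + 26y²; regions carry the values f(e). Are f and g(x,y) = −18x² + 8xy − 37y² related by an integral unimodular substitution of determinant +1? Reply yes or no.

D₁ = -2600, D₂ = -2600
f: reduced (well bottom): (25,0,26) with a≤c, −a<b≤a
g is negative-definite; reduce −g:
−g: reduced (well bottom): (18,-8,37) with a≤c, −a<b≤a
flip sign back: reduced form of g is (-18,8,-37)
reduced forms (25, 0, 26) vs (-18, 8, -37) ⇒ inequivalent

no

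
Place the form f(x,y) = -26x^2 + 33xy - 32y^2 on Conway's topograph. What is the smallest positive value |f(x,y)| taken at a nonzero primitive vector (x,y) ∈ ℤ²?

translate: b→19 (≡-33 mod 52), so (26,-33,32)→(26,19,25)
flip: (26,19,25)→(25,-19,26)
reduced (well bottom): (25,-19,26) with a≤c, −a<b≤a
well minimum |f| = |-25| = 25 (negative-definite)

25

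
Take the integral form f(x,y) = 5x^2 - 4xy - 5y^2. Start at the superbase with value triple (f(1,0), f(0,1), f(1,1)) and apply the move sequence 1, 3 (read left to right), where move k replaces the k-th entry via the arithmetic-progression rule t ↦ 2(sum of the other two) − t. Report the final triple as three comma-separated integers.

start (5,-5,-4) = (f(1,0),f(0,1),f(1,1))
replace slot 1: 2·((-5)+(-4)) − 5 = -23 → (-23,-5,-4)
replace slot 3: 2·((-23)+(-5)) − (-4) = -52 → (-23,-5,-52)

-23,-5,-52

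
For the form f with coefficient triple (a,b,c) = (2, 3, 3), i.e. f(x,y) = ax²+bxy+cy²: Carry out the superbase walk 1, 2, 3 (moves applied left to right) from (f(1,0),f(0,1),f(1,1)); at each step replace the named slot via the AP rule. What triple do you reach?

start (2,3,8) = (f(1,0),f(0,1),f(1,1))
replace slot 1: 2·(3+8) − 2 = 20 → (20,3,8)
replace slot 2: 2·(20+8) − 3 = 53 → (20,53,8)
replace slot 3: 2·(20+53) − 8 = 138 → (20,53,138)

20,53,138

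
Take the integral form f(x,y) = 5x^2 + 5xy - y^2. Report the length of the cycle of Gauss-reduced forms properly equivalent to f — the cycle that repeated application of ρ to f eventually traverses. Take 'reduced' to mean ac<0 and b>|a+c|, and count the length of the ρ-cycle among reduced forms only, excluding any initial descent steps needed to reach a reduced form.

D = 45, ⌊√D⌋ = 6
river: ρ → (-1,5,5)
river: ρ → (5,5,-1)
ρ-cycle length = 2 (tail of 0 descent steps not counted)

2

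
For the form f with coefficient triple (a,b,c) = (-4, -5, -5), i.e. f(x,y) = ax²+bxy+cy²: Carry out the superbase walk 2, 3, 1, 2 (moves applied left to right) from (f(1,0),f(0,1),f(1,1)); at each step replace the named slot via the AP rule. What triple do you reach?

start (-4,-5,-14) = (f(1,0),f(0,1),f(1,1))
replace slot 2: 2·((-4)+(-14)) − (-5) = -31 → (-4,-31,-14)
replace slot 3: 2·((-4)+(-31)) − (-14) = -56 → (-4,-31,-56)
replace slot 1: 2·((-31)+(-56)) − (-4) = -170 → (-170,-31,-56)
replace slot 2: 2·((-170)+(-56)) − (-31) = -421 → (-170,-421,-56)

-170,-421,-56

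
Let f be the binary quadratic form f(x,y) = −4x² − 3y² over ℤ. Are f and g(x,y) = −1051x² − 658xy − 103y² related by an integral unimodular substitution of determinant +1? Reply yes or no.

D₁ = -48, D₂ = -48
f is negative-definite; reduce −f:
−f: flip: (4,0,3)→(3,0,4)
−f: reduced (well bottom): (3,0,4) with a≤c, −a<b≤a
flip sign back: reduced form of f is (-3,0,-4)
g is negative-definite; reduce −g:
−g: flip: (1051,658,103)→(103,-658,1051)
−g: translate: b→-40 (≡-658 mod 206), so (103,-658,1051)→(103,-40,4)
−g: flip: (103,-40,4)→(4,40,103)
−g: translate: b→0 (≡40 mod 8), so (4,40,103)→(4,0,3)
−g: flip: (4,0,3)→(3,0,4)
−g: reduced (well bottom): (3,0,4) with a≤c, −a<b≤a
flip sign back: reduced form of g is (-3,0,-4)
reduced forms (-3, 0, -4) vs (-3, 0, -4) ⇒ equivalent

yes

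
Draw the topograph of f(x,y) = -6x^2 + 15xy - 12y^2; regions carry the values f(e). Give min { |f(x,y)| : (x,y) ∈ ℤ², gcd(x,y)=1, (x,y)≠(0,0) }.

translate: b→-3 (≡-15 mod 12), so (6,-15,12)→(6,-3,3)
flip: (6,-3,3)→(3,3,6)
reduced (well bottom): (3,3,6) with a≤c, −a<b≤a
well minimum |f| = |-3| = 3 (negative-definite)

3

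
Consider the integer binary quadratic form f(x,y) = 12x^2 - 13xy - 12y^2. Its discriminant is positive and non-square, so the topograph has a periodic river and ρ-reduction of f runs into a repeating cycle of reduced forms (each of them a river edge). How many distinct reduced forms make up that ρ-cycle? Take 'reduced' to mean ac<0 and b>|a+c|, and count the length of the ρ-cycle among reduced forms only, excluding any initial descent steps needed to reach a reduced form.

D = 745, ⌊√D⌋ = 27
descent: ρ → (-12,13,12)  [lands on river]
river: ρ → (12,11,-13)
river: ρ → (-13,15,10)
river: ρ → (10,25,-3)
river: ρ → (-3,23,18)
river: ρ → (18,13,-8)
river: ρ → (-8,19,12)
river: ρ → (12,5,-15)
river: ρ → (-15,25,2)
river: ρ → (2,27,-2)
river: ρ → (-2,25,15)
river: ρ → (15,5,-12)
river: ρ → (-12,19,8)
river: ρ → (8,13,-18)
river: ρ → (-18,23,3)
river: ρ → (3,25,-10)
river: ρ → (-10,15,13)
river: ρ → (13,11,-12)
ρ-cycle length = 18 (tail of 1 descent step not counted)

18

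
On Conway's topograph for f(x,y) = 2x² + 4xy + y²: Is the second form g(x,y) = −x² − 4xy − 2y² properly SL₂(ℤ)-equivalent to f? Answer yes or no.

D₁ = 8, D₂ = 8
river cycle of f (length 2): (1, 2, -1), (-1, 2, 1)
river cycle of g (length 2): (1, 2, -1), (-1, 2, 1)
cycles coincide ⇒ equivalent

yes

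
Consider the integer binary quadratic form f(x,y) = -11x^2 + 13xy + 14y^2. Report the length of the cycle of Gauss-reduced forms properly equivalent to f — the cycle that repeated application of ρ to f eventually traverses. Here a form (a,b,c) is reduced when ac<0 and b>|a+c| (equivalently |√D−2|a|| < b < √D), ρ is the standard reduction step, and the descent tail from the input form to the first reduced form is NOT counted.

D = 785, ⌊√D⌋ = 28
river: ρ → (14,15,-10)
river: ρ → (-10,25,4)
river: ρ → (4,23,-16)
river: ρ → (-16,9,11)
river: ρ → (11,13,-14)
river: ρ → (-14,15,10)
river: ρ → (10,25,-4)
river: ρ → (-4,23,16)
river: ρ → (16,9,-11)
river: ρ → (-11,13,14)
ρ-cycle length = 10 (tail of 0 descent steps not counted)

10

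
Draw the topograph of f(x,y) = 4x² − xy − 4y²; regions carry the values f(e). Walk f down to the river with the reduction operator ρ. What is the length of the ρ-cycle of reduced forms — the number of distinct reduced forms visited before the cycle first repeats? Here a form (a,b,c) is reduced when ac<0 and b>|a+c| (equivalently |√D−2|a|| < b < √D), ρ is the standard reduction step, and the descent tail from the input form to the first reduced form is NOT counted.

D = 65, ⌊√D⌋ = 8
descent: ρ → (-4,1,4)  [lands on river]
river: ρ → (4,7,-1)
river: ρ → (-1,7,4)
river: ρ → (4,1,-4)
river: ρ → (-4,7,1)
river: ρ → (1,7,-4)
ρ-cycle length = 6 (tail of 1 descent step not counted)

6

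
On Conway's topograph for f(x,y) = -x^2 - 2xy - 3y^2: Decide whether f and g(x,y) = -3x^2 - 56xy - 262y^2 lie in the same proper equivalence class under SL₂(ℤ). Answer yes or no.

D₁ = -8, D₂ = -8
f is negative-definite; reduce −f:
−f: translate: b→0 (≡2 mod 2), so (1,2,3)→(1,0,2)
−f: reduced (well bottom): (1,0,2) with a≤c, −a<b≤a
flip sign back: reduced form of f is (-1,0,-2)
g is negative-definite; reduce −g:
−g: translate: b→2 (≡56 mod 6), so (3,56,262)→(3,2,1)
−g: flip: (3,2,1)→(1,-2,3)
−g: translate: b→0 (≡-2 mod 2), so (1,-2,3)→(1,0,2)
−g: reduced (well bottom): (1,0,2) with a≤c, −a<b≤a
flip sign back: reduced form of g is (-1,0,-2)
reduced forms (-1, 0, -2) vs (-1, 0, -2) ⇒ equivalent

yes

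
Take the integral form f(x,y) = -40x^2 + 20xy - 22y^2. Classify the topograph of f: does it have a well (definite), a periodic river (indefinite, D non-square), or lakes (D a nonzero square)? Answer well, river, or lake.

D = b²−4ac = 20² − 4·(-40)·(-22) = -3120
D < 0 ⇒ definite ⇒ every region one sign ⇒ single well

well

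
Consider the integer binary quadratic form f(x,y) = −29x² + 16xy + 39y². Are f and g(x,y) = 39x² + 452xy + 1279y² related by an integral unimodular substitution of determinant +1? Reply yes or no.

D₁ = 4780, D₂ = 4780
river cycle of f (length 20): (39, 62, -6), (-6, 58, 59), (59, 60, -5), (-5, 60, 59), (59, 58, -6), (-6, 62, 39), (39, 16, -29), (-29, 42, 26), (26, 62, -9), (-9, 64, 19), … (10 more)
river cycle of g (length 20): (39, 62, -6), (-6, 58, 59), (59, 60, -5), (-5, 60, 59), (59, 58, -6), (-6, 62, 39), (39, 16, -29), (-29, 42, 26), (26, 62, -9), (-9, 64, 19), … (10 more)
cycles coincide ⇒ equivalent

yes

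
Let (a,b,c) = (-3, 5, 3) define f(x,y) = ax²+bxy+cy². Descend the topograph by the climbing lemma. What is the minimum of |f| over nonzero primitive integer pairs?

river: ρ → (3,7,-1)
river: ρ → (-1,7,3)
river: ρ → (3,5,-3)
river: ρ → (-3,7,1)
river: ρ → (1,7,-3)
river: ρ → (-3,5,3)
closes: descent 0, river 6
min |a| on river = 1

1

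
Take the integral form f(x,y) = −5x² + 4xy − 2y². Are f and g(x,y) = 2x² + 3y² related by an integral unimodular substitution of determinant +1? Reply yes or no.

D₁ = -24, D₂ = -24
f is negative-definite; reduce −f:
−f: flip: (5,-4,2)→(2,4,5)
−f: translate: b→0 (≡4 mod 4), so (2,4,5)→(2,0,3)
−f: reduced (well bottom): (2,0,3) with a≤c, −a<b≤a
flip sign back: reduced form of f is (-2,0,-3)
g: reduced (well bottom): (2,0,3) with a≤c, −a<b≤a
reduced forms (-2, 0, -3) vs (2, 0, 3) ⇒ inequivalent

no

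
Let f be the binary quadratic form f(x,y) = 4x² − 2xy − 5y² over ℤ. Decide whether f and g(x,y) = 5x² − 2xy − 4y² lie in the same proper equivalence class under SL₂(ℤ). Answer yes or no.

D₁ = 84, D₂ = 84
river cycle of f (length 6): (-5, 2, 4), (4, 6, -3), (-3, 6, 4), (4, 2, -5), (-5, 8, 1), (1, 8, -5)
river cycle of g (length 6): (-4, 2, 5), (5, 8, -1), (-1, 8, 5), (5, 2, -4), (-4, 6, 3), (3, 6, -4)
cycles differ ⇒ inequivalent

no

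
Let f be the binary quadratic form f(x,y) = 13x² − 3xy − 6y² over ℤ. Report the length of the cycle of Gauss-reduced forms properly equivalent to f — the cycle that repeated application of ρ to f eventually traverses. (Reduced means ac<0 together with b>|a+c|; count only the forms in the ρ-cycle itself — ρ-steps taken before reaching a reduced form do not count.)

D = 321, ⌊√D⌋ = 17
descent: ρ → (-6,15,4)  [lands on river]
river: ρ → (4,17,-2)
river: ρ → (-2,15,12)
river: ρ → (12,9,-5)
river: ρ → (-5,11,10)
river: ρ → (10,9,-6)
ρ-cycle length = 6 (tail of 1 descent step not counted)

6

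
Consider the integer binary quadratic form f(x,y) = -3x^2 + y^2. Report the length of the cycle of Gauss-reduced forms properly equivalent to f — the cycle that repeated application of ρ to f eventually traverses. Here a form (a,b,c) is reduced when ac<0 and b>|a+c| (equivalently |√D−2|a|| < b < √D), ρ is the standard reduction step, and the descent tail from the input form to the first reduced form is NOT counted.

D = 12, ⌊√D⌋ = 3
descent: ρ → (1,2,-2)  [lands on river]
river: ρ → (-2,2,1)
ρ-cycle length = 2 (tail of 1 descent step not counted)

2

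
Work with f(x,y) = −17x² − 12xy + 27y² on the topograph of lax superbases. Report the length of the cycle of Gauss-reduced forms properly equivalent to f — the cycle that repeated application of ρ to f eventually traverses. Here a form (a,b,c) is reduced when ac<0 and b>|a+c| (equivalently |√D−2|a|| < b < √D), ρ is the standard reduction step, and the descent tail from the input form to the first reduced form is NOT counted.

D = 1980, ⌊√D⌋ = 44
descent: ρ → (27,12,-17)  [lands on river]
river: ρ → (-17,22,22)
river: ρ → (22,22,-17)
river: ρ → (-17,12,27)
river: ρ → (27,42,-2)
river: ρ → (-2,42,27)
ρ-cycle length = 6 (tail of 1 descent step not counted)

6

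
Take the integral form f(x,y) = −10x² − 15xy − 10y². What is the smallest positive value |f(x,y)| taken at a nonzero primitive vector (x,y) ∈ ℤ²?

translate: b→-5 (≡15 mod 20), so (10,15,10)→(10,-5,5)
flip: (10,-5,5)→(5,5,10)
reduced (well bottom): (5,5,10) with a≤c, −a<b≤a
well minimum |f| = |-5| = 5 (negative-definite)

5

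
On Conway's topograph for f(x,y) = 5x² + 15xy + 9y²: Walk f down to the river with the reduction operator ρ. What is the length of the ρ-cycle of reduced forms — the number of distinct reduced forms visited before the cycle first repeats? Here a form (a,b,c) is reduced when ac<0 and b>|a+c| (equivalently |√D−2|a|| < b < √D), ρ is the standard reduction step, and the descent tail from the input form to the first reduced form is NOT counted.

D = 45, ⌊√D⌋ = 6
descent: ρ → (9,3,-1)
descent: ρ → (-1,5,5)  [lands on river]
river: ρ → (5,5,-1)
ρ-cycle length = 2 (tail of 2 descent steps not counted)

2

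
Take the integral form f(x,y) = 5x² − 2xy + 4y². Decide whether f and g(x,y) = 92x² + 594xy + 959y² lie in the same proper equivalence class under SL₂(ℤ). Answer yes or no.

D₁ = -76, D₂ = -76
f: flip: (5,-2,4)→(4,2,5)
f: reduced (well bottom): (4,2,5) with a≤c, −a<b≤a
g: translate: b→42 (≡594 mod 184), so (92,594,959)→(92,42,5)
g: flip: (92,42,5)→(5,-42,92)
g: translate: b→-2 (≡-42 mod 10), so (5,-42,92)→(5,-2,4)
g: flip: (5,-2,4)→(4,2,5)
g: reduced (well bottom): (4,2,5) with a≤c, −a<b≤a
reduced forms (4, 2, 5) vs (4, 2, 5) ⇒ equivalent

yes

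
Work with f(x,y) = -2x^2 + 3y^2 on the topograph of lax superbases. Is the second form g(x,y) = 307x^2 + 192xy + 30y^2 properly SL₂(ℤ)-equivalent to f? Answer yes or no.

D₁ = 24, D₂ = 24
river cycle of f (length 2): (-2, 4, 1), (1, 4, -2)
river cycle of g (length 2): (1, 4, -2), (-2, 4, 1)
cycles coincide ⇒ equivalent

yes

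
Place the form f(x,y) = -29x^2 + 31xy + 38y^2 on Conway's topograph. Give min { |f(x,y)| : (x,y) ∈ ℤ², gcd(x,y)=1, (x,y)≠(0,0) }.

river: ρ → (38,45,-22)
river: ρ → (-22,43,40)
river: ρ → (40,37,-25)
river: ρ → (-25,63,14)
river: ρ → (14,49,-53)
river: ρ → (-53,57,10)
river: ρ → (10,63,-35)
river: ρ → (-35,7,38)
river: ρ → (38,69,-4)
river: ρ → (-4,67,55)
river: ρ → (55,43,-16)
river: ρ → (-16,53,40)
river: ρ → (40,27,-29)
river: ρ → (-29,31,38)
closes: descent 0, river 14
min |a| on river = 4

4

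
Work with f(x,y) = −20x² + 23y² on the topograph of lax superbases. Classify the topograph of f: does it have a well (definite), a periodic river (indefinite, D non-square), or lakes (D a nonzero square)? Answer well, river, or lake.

D = b²−4ac = 0² − 4·(-20)·23 = 1840
D > 0 non-square ⇒ indefinite ⇒ periodic river

river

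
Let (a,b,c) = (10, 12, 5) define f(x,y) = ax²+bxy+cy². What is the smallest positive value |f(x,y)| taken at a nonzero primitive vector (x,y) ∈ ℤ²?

translate: b→-8 (≡12 mod 20), so (10,12,5)→(10,-8,3)
flip: (10,-8,3)→(3,8,10)
translate: b→2 (≡8 mod 6), so (3,8,10)→(3,2,5)
reduced (well bottom): (3,2,5) with a≤c, −a<b≤a
well minimum = a = 3

3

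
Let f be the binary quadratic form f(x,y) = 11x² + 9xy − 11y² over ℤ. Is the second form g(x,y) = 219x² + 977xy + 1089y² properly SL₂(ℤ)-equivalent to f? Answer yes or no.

D₁ = 565, D₂ = 565
river cycle of f (length 10): (-11, 13, 9), (9, 23, -1), (-1, 23, 9), (9, 13, -11), (-11, 9, 11), (11, 13, -9), (-9, 23, 1), (1, 23, -9), (-9, 13, 11), (11, 9, -11)
river cycle of g (length 10): (11, 9, -11), (-11, 13, 9), (9, 23, -1), (-1, 23, 9), (9, 13, -11), (-11, 9, 11), (11, 13, -9), (-9, 23, 1), (1, 23, -9), (-9, 13, 11)
cycles coincide ⇒ equivalent

yes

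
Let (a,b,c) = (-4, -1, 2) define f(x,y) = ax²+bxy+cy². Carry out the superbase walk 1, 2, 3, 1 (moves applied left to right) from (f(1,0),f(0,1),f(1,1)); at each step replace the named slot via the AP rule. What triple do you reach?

start (-4,2,-3) = (f(1,0),f(0,1),f(1,1))
replace slot 1: 2·(2+(-3)) − (-4) = 2 → (2,2,-3)
replace slot 2: 2·(2+(-3)) − 2 = -4 → (2,-4,-3)
replace slot 3: 2·(2+(-4)) − (-3) = -1 → (2,-4,-1)
replace slot 1: 2·((-4)+(-1)) − 2 = -12 → (-12,-4,-1)

-12,-4,-1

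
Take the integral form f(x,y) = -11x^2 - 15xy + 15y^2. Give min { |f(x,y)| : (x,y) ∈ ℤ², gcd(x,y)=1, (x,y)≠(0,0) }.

descent: ρ → (15,15,-11)  [lands on river]
river: ρ → (-11,29,1)
river: ρ → (1,29,-11)
river: ρ → (-11,15,15)
closes: descent 1, river 4
min |a| on river = 1

1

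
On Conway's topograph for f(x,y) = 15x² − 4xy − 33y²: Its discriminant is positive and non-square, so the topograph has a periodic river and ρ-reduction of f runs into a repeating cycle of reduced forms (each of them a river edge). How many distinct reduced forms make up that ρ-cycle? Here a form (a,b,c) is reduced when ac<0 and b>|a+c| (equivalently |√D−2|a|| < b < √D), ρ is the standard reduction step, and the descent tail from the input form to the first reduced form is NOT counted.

D = 1996, ⌊√D⌋ = 44
descent: ρ → (-33,4,15)
descent: ρ → (15,26,-22)  [lands on river]
river: ρ → (-22,18,19)
river: ρ → (19,20,-21)
river: ρ → (-21,22,18)
river: ρ → (18,14,-25)
river: ρ → (-25,36,7)
river: ρ → (7,34,-30)
river: ρ → (-30,26,11)
river: ρ → (11,40,-9)
river: ρ → (-9,32,27)
river: ρ → (27,22,-14)
river: ρ → (-14,34,15)
ρ-cycle length = 12 (tail of 2 descent steps not counted)

12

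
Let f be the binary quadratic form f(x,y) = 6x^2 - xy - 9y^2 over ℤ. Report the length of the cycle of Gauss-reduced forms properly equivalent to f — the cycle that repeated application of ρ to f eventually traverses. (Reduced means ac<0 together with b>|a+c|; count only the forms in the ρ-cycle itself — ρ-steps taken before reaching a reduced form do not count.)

D = 217, ⌊√D⌋ = 14
descent: ρ → (-9,1,6)
descent: ρ → (6,11,-4)  [lands on river]
river: ρ → (-4,13,3)
river: ρ → (3,11,-8)
river: ρ → (-8,5,6)
river: ρ → (6,7,-7)
river: ρ → (-7,7,6)
river: ρ → (6,5,-8)
river: ρ → (-8,11,3)
river: ρ → (3,13,-4)
river: ρ → (-4,11,6)
river: ρ → (6,13,-2)
river: ρ → (-2,11,12)
river: ρ → (12,13,-1)
river: ρ → (-1,13,12)
river: ρ → (12,11,-2)
river: ρ → (-2,13,6)
ρ-cycle length = 16 (tail of 2 descent steps not counted)

16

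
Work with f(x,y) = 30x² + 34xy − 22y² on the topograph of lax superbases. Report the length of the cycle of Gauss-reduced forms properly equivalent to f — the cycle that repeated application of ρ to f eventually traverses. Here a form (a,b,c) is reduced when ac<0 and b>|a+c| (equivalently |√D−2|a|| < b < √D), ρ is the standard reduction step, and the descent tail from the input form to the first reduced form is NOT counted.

D = 3796, ⌊√D⌋ = 61
river: ρ → (-22,54,10)
river: ρ → (10,46,-42)
river: ρ → (-42,38,14)
river: ρ → (14,46,-30)
river: ρ → (-30,14,30)
river: ρ → (30,46,-14)
river: ρ → (-14,38,42)
river: ρ → (42,46,-10)
river: ρ → (-10,54,22)
river: ρ → (22,34,-30)
river: ρ → (-30,26,26)
river: ρ → (26,26,-30)
river: ρ → (-30,34,22)
river: ρ → (22,54,-10)
river: ρ → (-10,46,42)
river: ρ → (42,38,-14)
river: ρ → (-14,46,30)
river: ρ → (30,14,-30)
river: ρ → (-30,46,14)
river: ρ → (14,38,-42)
river: ρ → (-42,46,10)
river: ρ → (10,54,-22)
river: ρ → (-22,34,30)
river: ρ → (30,26,-26)
river: ρ → (-26,26,30)
river: ρ → (30,34,-22)
ρ-cycle length = 26 (tail of 0 descent steps not counted)

26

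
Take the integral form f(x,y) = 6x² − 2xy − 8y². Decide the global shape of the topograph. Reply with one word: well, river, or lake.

D = b²−4ac = (-2)² − 4·6·(-8) = 196
D = 14² is a perfect square ⇒ form factors over ℤ ⇒ lakes

lake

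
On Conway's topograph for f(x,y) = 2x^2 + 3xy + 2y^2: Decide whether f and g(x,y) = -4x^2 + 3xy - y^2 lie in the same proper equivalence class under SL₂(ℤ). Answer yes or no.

D₁ = -7, D₂ = -7
f: translate: b→-1 (≡3 mod 4), so (2,3,2)→(2,-1,1)
f: flip: (2,-1,1)→(1,1,2)
f: reduced (well bottom): (1,1,2) with a≤c, −a<b≤a
g is negative-definite; reduce −g:
−g: flip: (4,-3,1)→(1,3,4)
−g: translate: b→1 (≡3 mod 2), so (1,3,4)→(1,1,2)
−g: reduced (well bottom): (1,1,2) with a≤c, −a<b≤a
flip sign back: reduced form of g is (-1,-1,-2)
reduced forms (1, 1, 2) vs (-1, -1, -2) ⇒ inequivalent

no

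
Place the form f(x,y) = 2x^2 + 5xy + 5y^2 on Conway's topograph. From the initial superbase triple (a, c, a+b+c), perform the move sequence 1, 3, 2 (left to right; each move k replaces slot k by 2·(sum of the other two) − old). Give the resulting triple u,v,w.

start (2,5,12) = (f(1,0),f(0,1),f(1,1))
replace slot 1: 2·(5+12) − 2 = 32 → (32,5,12)
replace slot 3: 2·(32+5) − 12 = 62 → (32,5,62)
replace slot 2: 2·(32+62) − 5 = 183 → (32,183,62)

32,183,62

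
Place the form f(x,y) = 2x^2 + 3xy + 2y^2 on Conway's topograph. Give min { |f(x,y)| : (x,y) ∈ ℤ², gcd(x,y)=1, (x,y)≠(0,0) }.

translate: b→-1 (≡3 mod 4), so (2,3,2)→(2,-1,1)
flip: (2,-1,1)→(1,1,2)
reduced (well bottom): (1,1,2) with a≤c, −a<b≤a
well minimum = a = 1

1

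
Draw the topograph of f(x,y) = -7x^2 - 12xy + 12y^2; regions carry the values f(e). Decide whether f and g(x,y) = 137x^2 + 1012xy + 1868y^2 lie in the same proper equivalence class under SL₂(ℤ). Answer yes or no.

D₁ = 480, D₂ = 480
river cycle of f (length 4): (12, 12, -7), (-7, 16, 8), (8, 16, -7), (-7, 12, 12)
river cycle of g (length 4): (12, 12, -7), (-7, 16, 8), (8, 16, -7), (-7, 12, 12)
cycles coincide ⇒ equivalent

yes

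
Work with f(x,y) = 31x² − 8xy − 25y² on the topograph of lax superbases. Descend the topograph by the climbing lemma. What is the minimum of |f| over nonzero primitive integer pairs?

descent: ρ → (-25,8,31)  [lands on river]
river: ρ → (31,54,-2)
river: ρ → (-2,54,31)
river: ρ → (31,8,-25)
river: ρ → (-25,42,14)
river: ρ → (14,42,-25)
closes: descent 1, river 6
min |a| on river = 2

2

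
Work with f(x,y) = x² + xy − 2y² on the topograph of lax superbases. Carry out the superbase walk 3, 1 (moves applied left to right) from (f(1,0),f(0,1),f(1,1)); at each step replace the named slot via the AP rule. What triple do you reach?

start (1,-2,0) = (f(1,0),f(0,1),f(1,1))
replace slot 3: 2·(1+(-2)) − 0 = -2 → (1,-2,-2)
replace slot 1: 2·((-2)+(-2)) − 1 = -9 → (-9,-2,-2)

-9,-2,-2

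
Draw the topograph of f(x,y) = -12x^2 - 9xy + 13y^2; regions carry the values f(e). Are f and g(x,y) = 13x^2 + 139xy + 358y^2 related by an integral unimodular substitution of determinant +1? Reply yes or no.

D₁ = 705, D₂ = 705
river cycle of f (length 14): (13, 9, -12), (-12, 15, 10), (10, 25, -2), (-2, 23, 22), (22, 21, -3), (-3, 21, 22), (22, 23, -2), (-2, 25, 10), (10, 15, -12), (-12, 9, 13), … (4 more)
river cycle of g (length 14): (13, 9, -12), (-12, 15, 10), (10, 25, -2), (-2, 23, 22), (22, 21, -3), (-3, 21, 22), (22, 23, -2), (-2, 25, 10), (10, 15, -12), (-12, 9, 13), … (4 more)
cycles coincide ⇒ equivalent

yes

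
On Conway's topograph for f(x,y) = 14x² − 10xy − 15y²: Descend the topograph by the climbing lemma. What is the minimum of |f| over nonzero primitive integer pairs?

descent: ρ → (-15,10,14)  [lands on river]
river: ρ → (14,18,-11)
river: ρ → (-11,26,6)
river: ρ → (6,22,-19)
river: ρ → (-19,16,9)
river: ρ → (9,20,-15)
closes: descent 1, river 6
min |a| on river = 6

6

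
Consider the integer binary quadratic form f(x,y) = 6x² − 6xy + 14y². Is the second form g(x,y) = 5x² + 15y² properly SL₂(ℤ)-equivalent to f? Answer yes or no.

D₁ = -300, D₂ = -300
f: translate: b→6 (≡-6 mod 12), so (6,-6,14)→(6,6,14)
f: reduced (well bottom): (6,6,14) with a≤c, −a<b≤a
g: reduced (well bottom): (5,0,15) with a≤c, −a<b≤a
reduced forms (6, 6, 14) vs (5, 0, 15) ⇒ inequivalent

no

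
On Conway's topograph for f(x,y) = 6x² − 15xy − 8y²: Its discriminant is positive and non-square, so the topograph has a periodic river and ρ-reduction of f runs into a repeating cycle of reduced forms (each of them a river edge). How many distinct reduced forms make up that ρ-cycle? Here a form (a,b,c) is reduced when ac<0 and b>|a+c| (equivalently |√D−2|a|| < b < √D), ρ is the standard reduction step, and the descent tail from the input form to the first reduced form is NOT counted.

D = 417, ⌊√D⌋ = 20
descent: ρ → (-8,15,6)  [lands on river]
river: ρ → (6,9,-14)
river: ρ → (-14,19,1)
river: ρ → (1,19,-14)
river: ρ → (-14,9,6)
river: ρ → (6,15,-8)
river: ρ → (-8,17,4)
river: ρ → (4,15,-12)
river: ρ → (-12,9,7)
river: ρ → (7,19,-2)
river: ρ → (-2,17,16)
river: ρ → (16,15,-3)
river: ρ → (-3,15,16)
river: ρ → (16,17,-2)
river: ρ → (-2,19,7)
river: ρ → (7,9,-12)
river: ρ → (-12,15,4)
river: ρ → (4,17,-8)
ρ-cycle length = 18 (tail of 1 descent step not counted)

18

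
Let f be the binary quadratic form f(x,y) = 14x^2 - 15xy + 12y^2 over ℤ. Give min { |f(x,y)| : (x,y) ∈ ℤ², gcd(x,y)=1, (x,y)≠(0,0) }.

translate: b→13 (≡-15 mod 28), so (14,-15,12)→(14,13,11)
flip: (14,13,11)→(11,-13,14)
translate: b→9 (≡-13 mod 22), so (11,-13,14)→(11,9,12)
reduced (well bottom): (11,9,12) with a≤c, −a<b≤a
well minimum = a = 11

11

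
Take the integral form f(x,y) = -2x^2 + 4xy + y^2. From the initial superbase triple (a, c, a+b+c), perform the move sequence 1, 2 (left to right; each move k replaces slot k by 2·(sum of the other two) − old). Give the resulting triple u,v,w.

start (-2,1,3) = (f(1,0),f(0,1),f(1,1))
replace slot 1: 2·(1+3) − (-2) = 10 → (10,1,3)
replace slot 2: 2·(10+3) − 1 = 25 → (10,25,3)

10,25,3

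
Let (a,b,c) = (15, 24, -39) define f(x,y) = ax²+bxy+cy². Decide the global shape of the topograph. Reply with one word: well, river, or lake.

D = b²−4ac = 24² − 4·15·(-39) = 2916
D = 54² is a perfect square ⇒ form factors over ℤ ⇒ lakes

lake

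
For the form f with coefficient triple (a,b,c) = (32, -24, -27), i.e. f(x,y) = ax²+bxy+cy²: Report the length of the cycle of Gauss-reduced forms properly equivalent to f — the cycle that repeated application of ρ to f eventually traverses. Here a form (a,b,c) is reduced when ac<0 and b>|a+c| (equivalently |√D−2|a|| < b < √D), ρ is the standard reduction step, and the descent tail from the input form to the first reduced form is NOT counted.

D = 4032, ⌊√D⌋ = 63
descent: ρ → (-27,24,32)  [lands on river]
river: ρ → (32,40,-19)
river: ρ → (-19,36,36)
river: ρ → (36,36,-19)
river: ρ → (-19,40,32)
river: ρ → (32,24,-27)
river: ρ → (-27,30,29)
river: ρ → (29,28,-28)
river: ρ → (-28,28,29)
river: ρ → (29,30,-27)
ρ-cycle length = 10 (tail of 1 descent step not counted)

10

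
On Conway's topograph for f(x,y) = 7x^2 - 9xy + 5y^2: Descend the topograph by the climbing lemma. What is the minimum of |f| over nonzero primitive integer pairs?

translate: b→5 (≡-9 mod 14), so (7,-9,5)→(7,5,3)
flip: (7,5,3)→(3,-5,7)
translate: b→1 (≡-5 mod 6), so (3,-5,7)→(3,1,5)
reduced (well bottom): (3,1,5) with a≤c, −a<b≤a
well minimum = a = 3

3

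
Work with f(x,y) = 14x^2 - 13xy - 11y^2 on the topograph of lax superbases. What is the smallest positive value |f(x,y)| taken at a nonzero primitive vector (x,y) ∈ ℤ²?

descent: ρ → (-11,13,14)  [lands on river]
river: ρ → (14,15,-10)
river: ρ → (-10,25,4)
river: ρ → (4,23,-16)
river: ρ → (-16,9,11)
river: ρ → (11,13,-14)
river: ρ → (-14,15,10)
river: ρ → (10,25,-4)
river: ρ → (-4,23,16)
river: ρ → (16,9,-11)
closes: descent 1, river 10
min |a| on river = 4

4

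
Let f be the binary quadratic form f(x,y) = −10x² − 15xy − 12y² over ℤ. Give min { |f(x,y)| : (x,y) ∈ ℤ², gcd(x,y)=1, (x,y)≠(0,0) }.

translate: b→-5 (≡15 mod 20), so (10,15,12)→(10,-5,7)
flip: (10,-5,7)→(7,5,10)
reduced (well bottom): (7,5,10) with a≤c, −a<b≤a
well minimum |f| = |-7| = 7 (negative-definite)

7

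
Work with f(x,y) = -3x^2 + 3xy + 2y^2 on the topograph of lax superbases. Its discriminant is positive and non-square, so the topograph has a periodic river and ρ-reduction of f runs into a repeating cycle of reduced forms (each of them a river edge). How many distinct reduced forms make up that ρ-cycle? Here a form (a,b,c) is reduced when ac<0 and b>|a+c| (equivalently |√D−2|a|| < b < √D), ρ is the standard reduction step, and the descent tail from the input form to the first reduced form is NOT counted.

D = 33, ⌊√D⌋ = 5
river: ρ → (2,5,-1)
river: ρ → (-1,5,2)
river: ρ → (2,3,-3)
river: ρ → (-3,3,2)
ρ-cycle length = 4 (tail of 0 descent steps not counted)

4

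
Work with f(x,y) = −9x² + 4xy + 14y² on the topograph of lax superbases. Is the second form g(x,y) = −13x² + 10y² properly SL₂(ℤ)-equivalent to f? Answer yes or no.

D₁ = 520, D₂ = 520
river cycle of f (length 6): (-9, 22, 1), (1, 22, -9), (-9, 14, 9), (9, 22, -1), (-1, 22, 9), (9, 14, -9)
river cycle of g (length 6): (10, 20, -3), (-3, 22, 3), (3, 20, -10), (-10, 20, 3), (3, 22, -3), (-3, 20, 10)
cycles differ ⇒ inequivalent

no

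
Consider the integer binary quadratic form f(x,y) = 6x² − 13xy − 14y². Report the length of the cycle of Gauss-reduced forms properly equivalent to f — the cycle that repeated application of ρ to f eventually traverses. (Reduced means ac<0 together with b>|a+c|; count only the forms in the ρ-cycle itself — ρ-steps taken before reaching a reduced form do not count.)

D = 505, ⌊√D⌋ = 22
descent: ρ → (-14,13,6)  [lands on river]
river: ρ → (6,11,-16)
river: ρ → (-16,21,1)
river: ρ → (1,21,-16)
river: ρ → (-16,11,6)
river: ρ → (6,13,-14)
river: ρ → (-14,15,5)
river: ρ → (5,15,-14)
ρ-cycle length = 8 (tail of 1 descent step not counted)

8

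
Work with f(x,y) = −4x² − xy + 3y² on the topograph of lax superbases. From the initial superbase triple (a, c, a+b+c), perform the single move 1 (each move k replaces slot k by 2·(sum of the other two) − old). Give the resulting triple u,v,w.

start (-4,3,-2) = (f(1,0),f(0,1),f(1,1))
replace slot 1: 2·(3+(-2)) − (-4) = 6 → (6,3,-2)

6,3,-2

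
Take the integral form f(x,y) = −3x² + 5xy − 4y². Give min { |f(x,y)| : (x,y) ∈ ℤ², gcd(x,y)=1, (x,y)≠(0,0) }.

translate: b→1 (≡-5 mod 6), so (3,-5,4)→(3,1,2)
flip: (3,1,2)→(2,-1,3)
reduced (well bottom): (2,-1,3) with a≤c, −a<b≤a
well minimum |f| = |-2| = 2 (negative-definite)

2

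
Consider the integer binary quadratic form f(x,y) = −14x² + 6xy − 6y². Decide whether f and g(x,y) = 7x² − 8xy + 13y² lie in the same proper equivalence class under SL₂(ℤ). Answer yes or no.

D₁ = -300, D₂ = -300
f is negative-definite; reduce −f:
−f: flip: (14,-6,6)→(6,6,14)
−f: reduced (well bottom): (6,6,14) with a≤c, −a<b≤a
flip sign back: reduced form of f is (-6,-6,-14)
g: translate: b→6 (≡-8 mod 14), so (7,-8,13)→(7,6,12)
g: reduced (well bottom): (7,6,12) with a≤c, −a<b≤a
reduced forms (-6, -6, -14) vs (7, 6, 12) ⇒ inequivalent

no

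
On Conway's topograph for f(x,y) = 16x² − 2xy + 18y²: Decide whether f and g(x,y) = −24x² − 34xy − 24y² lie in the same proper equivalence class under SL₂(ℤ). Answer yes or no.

D₁ = -1148, D₂ = -1148
f: reduced (well bottom): (16,-2,18) with a≤c, −a<b≤a
g is negative-definite; reduce −g:
−g: translate: b→-14 (≡34 mod 48), so (24,34,24)→(24,-14,14)
−g: flip: (24,-14,14)→(14,14,24)
−g: reduced (well bottom): (14,14,24) with a≤c, −a<b≤a
flip sign back: reduced form of g is (-14,-14,-24)
reduced forms (16, -2, 18) vs (-14, -14, -24) ⇒ inequivalent

no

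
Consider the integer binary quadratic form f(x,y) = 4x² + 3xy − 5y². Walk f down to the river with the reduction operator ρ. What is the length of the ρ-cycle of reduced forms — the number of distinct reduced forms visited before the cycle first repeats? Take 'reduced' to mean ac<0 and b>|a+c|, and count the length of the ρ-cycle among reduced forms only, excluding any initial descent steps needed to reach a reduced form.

D = 89, ⌊√D⌋ = 9
river: ρ → (-5,7,2)
river: ρ → (2,9,-1)
river: ρ → (-1,9,2)
river: ρ → (2,7,-5)
river: ρ → (-5,3,4)
river: ρ → (4,5,-4)
river: ρ → (-4,3,5)
river: ρ → (5,7,-2)
river: ρ → (-2,9,1)
river: ρ → (1,9,-2)
river: ρ → (-2,7,5)
river: ρ → (5,3,-4)
river: ρ → (-4,5,4)
river: ρ → (4,3,-5)
ρ-cycle length = 14 (tail of 0 descent steps not counted)

14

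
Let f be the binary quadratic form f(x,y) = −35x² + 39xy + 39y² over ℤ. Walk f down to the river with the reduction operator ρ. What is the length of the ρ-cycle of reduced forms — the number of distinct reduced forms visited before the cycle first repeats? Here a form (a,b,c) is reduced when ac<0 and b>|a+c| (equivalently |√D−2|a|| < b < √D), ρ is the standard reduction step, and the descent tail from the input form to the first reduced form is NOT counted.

D = 6981, ⌊√D⌋ = 83
river: ρ → (39,39,-35)
river: ρ → (-35,31,43)
river: ρ → (43,55,-23)
river: ρ → (-23,83,1)
river: ρ → (1,83,-23)
river: ρ → (-23,55,43)
river: ρ → (43,31,-35)
river: ρ → (-35,39,39)
ρ-cycle length = 8 (tail of 0 descent steps not counted)

8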